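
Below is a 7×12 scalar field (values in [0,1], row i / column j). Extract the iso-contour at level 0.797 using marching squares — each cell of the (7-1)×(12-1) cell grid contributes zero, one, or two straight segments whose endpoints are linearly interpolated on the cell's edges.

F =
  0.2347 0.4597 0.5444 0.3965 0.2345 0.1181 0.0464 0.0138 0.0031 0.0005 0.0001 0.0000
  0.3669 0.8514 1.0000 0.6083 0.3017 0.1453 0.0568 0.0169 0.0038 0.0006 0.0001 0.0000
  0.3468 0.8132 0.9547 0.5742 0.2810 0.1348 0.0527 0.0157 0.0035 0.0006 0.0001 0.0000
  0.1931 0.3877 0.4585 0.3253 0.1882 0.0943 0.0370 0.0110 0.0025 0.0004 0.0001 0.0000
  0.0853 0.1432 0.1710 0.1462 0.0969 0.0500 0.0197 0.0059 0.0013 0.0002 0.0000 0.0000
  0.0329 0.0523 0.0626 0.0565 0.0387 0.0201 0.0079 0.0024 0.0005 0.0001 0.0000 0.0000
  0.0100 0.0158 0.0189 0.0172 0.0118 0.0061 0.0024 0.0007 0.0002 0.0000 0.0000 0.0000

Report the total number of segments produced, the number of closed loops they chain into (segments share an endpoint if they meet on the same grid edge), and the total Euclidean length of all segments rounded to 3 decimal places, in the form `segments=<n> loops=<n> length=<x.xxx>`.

cell (0,0): code 0100 → (0.861,1.000)–(1.000,0.888)
cell (0,1): code 1100 → (0.554,2.000)–(0.861,1.000)
cell (0,2): code 1000 → (1.000,2.518)–(0.554,2.000)
cell (1,0): code 0110 → (1.000,0.888)–(2.000,0.965)
cell (1,2): code 1001 → (2.000,2.414)–(1.000,2.518)
cell (2,0): code 0010 → (2.000,0.965)–(2.038,1.000)
cell (2,1): code 0011 → (2.038,1.000)–(2.318,2.000)
cell (2,2): code 0001 → (2.318,2.000)–(2.000,2.414)
total: 8 segments, chained into 1 closed loop(s), length Σ = 5.528607

segments=8 loops=1 length=5.529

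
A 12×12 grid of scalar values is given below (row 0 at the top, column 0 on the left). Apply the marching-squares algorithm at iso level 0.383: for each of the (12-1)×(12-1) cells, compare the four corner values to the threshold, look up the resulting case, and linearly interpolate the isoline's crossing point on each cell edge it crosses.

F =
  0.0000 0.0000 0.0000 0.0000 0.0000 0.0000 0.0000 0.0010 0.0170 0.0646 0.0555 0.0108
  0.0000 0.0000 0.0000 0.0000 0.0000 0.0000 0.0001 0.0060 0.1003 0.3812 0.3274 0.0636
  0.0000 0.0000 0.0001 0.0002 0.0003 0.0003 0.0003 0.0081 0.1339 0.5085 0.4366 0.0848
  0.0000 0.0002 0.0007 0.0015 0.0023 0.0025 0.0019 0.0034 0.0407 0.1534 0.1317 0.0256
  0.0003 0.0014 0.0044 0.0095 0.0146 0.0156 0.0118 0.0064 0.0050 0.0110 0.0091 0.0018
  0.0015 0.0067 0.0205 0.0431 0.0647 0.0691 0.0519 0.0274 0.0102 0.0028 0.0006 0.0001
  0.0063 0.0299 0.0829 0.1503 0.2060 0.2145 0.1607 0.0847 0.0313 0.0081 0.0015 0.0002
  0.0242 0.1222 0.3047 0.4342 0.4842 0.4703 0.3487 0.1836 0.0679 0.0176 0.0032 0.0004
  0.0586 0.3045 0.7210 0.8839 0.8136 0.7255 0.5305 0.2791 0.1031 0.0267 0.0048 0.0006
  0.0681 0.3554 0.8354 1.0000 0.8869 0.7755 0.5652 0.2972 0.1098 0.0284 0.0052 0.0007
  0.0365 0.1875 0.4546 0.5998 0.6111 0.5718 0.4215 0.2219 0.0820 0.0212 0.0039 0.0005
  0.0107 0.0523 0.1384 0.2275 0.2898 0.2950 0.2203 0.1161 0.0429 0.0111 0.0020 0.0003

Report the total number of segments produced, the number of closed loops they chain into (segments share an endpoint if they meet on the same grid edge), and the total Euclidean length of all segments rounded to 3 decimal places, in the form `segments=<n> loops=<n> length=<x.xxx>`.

segments=24 loops=2 length=19.912

cell (1,8): code 0100 → (1.014,9.000)–(2.000,8.665)
cell (1,9): code 1100 → (1.509,10.000)–(1.014,9.000)
cell (1,10): code 1000 → (2.000,10.152)–(1.509,10.000)
cell (2,8): code 0010 → (2.000,8.665)–(2.353,9.000)
cell (2,9): code 0011 → (2.353,9.000)–(2.176,10.000)
cell (2,10): code 0001 → (2.176,10.000)–(2.000,10.152)
cell (6,2): code 0100 → (6.820,3.000)–(7.000,2.605)
cell (6,3): code 1100 → (6.636,4.000)–(6.820,3.000)
cell (6,4): code 1100 → (6.659,5.000)–(6.636,4.000)
cell (6,5): code 1000 → (7.000,5.718)–(6.659,5.000)
cell (7,1): code 0100 → (7.188,2.000)–(8.000,1.188)
cell (7,2): code 1110 → (7.000,2.605)–(7.188,2.000)
cell (7,5): code 1101 → (7.189,6.000)–(7.000,5.718)
cell (7,6): code 1000 → (8.000,6.587)–(7.189,6.000)
cell (8,1): code 0110 → (8.000,1.188)–(9.000,1.058)
cell (8,6): code 1001 → (9.000,6.680)–(8.000,6.587)
cell (9,1): code 0110 → (9.000,1.058)–(10.000,1.732)
cell (9,6): code 1001 → (10.000,6.193)–(9.000,6.680)
cell (10,1): code 0010 → (10.000,1.732)–(10.226,2.000)
cell (10,2): code 0011 → (10.226,2.000)–(10.582,3.000)
cell (10,3): code 0011 → (10.582,3.000)–(10.710,4.000)
cell (10,4): code 0011 → (10.710,4.000)–(10.682,5.000)
cell (10,5): code 0011 → (10.682,5.000)–(10.191,6.000)
cell (10,6): code 0001 → (10.191,6.000)–(10.000,6.193)
total: 24 segments, chained into 2 closed loop(s), length Σ = 19.912187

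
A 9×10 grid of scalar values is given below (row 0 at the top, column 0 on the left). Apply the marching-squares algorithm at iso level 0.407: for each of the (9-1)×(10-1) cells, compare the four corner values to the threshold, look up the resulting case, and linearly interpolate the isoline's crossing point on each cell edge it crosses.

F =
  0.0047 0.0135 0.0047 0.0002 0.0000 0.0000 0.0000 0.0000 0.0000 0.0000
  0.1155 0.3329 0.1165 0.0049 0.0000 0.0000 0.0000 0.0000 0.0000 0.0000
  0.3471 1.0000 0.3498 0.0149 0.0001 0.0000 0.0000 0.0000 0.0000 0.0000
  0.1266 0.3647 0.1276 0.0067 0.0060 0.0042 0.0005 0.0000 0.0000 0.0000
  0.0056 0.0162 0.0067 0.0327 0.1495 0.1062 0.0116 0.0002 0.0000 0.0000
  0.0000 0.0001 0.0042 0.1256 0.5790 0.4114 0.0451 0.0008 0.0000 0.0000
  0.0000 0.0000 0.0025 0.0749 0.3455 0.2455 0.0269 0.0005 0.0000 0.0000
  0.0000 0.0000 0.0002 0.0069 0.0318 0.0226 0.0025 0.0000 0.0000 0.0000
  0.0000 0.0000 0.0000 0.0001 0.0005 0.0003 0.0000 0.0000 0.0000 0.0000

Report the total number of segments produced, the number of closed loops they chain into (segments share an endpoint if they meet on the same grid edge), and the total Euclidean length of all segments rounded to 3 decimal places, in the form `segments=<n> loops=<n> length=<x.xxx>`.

segments=10 loops=2 length=8.878

cell (1,0): code 0100 → (1.111,1.000)–(2.000,0.092)
cell (1,1): code 1000 → (2.000,1.912)–(1.111,1.000)
cell (2,0): code 0010 → (2.000,0.092)–(2.933,1.000)
cell (2,1): code 0001 → (2.933,1.000)–(2.000,1.912)
cell (4,3): code 0100 → (4.600,4.000)–(5.000,3.621)
cell (4,4): code 1100 → (4.986,5.000)–(4.600,4.000)
cell (4,5): code 1000 → (5.000,5.012)–(4.986,5.000)
cell (5,3): code 0010 → (5.000,3.621)–(5.737,4.000)
cell (5,4): code 0011 → (5.737,4.000)–(5.027,5.000)
cell (5,5): code 0001 → (5.027,5.000)–(5.000,5.012)
total: 10 segments, chained into 2 closed loop(s), length Σ = 8.878297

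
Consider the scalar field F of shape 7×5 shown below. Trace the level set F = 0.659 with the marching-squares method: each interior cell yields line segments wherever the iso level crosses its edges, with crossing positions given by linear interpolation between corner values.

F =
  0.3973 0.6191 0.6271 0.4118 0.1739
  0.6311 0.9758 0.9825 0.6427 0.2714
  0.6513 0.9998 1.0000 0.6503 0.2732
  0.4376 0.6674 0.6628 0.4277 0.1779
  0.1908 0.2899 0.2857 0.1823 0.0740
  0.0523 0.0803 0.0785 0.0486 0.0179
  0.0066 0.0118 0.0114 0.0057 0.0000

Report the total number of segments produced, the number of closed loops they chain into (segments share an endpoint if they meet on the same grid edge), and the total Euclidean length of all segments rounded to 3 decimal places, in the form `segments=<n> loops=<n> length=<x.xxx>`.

segments=10 loops=1 length=9.418

cell (0,0): code 0100 → (0.112,1.000)–(1.000,0.081)
cell (0,1): code 1100 → (0.090,2.000)–(0.112,1.000)
cell (0,2): code 1000 → (1.000,2.952)–(0.090,2.000)
cell (1,0): code 0110 → (1.000,0.081)–(2.000,0.022)
cell (1,2): code 1001 → (2.000,2.975)–(1.000,2.952)
cell (2,0): code 0110 → (2.000,0.022)–(3.000,0.963)
cell (2,2): code 1001 → (3.000,2.016)–(2.000,2.975)
cell (3,0): code 0010 → (3.000,0.963)–(3.022,1.000)
cell (3,1): code 0011 → (3.022,1.000)–(3.010,2.000)
cell (3,2): code 0001 → (3.010,2.000)–(3.000,2.016)
total: 10 segments, chained into 1 closed loop(s), length Σ = 9.418250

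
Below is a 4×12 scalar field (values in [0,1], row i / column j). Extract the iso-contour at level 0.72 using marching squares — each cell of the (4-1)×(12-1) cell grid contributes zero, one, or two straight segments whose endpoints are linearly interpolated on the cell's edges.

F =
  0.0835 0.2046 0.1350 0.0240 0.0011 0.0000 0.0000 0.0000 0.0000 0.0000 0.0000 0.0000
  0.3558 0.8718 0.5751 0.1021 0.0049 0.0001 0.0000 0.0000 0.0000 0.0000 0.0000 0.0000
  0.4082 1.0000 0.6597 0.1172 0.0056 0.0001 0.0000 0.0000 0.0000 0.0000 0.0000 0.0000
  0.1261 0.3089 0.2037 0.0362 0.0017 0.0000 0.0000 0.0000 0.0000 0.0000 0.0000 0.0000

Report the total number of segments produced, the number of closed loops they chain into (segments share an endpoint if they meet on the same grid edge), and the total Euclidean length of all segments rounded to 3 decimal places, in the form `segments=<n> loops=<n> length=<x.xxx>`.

segments=6 loops=1 length=4.535

cell (0,0): code 0100 → (0.772,1.000)–(1.000,0.706)
cell (0,1): code 1000 → (1.000,1.512)–(0.772,1.000)
cell (1,0): code 0110 → (1.000,0.706)–(2.000,0.527)
cell (1,1): code 1001 → (2.000,1.823)–(1.000,1.512)
cell (2,0): code 0010 → (2.000,0.527)–(2.405,1.000)
cell (2,1): code 0001 → (2.405,1.000)–(2.000,1.823)
total: 6 segments, chained into 1 closed loop(s), length Σ = 4.535059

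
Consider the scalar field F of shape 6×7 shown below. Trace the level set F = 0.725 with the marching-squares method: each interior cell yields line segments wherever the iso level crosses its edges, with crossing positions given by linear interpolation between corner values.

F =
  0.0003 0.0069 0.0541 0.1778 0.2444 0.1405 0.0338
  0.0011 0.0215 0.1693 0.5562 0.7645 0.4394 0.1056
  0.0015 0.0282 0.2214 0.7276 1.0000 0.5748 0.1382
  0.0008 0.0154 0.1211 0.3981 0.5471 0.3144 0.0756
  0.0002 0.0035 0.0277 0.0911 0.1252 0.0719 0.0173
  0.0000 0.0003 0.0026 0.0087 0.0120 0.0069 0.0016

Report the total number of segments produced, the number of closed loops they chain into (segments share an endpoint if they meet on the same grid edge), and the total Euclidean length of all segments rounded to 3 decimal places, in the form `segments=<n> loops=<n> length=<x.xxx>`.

segments=8 loops=1 length=4.831

cell (0,3): code 0100 → (0.924,4.000)–(1.000,3.810)
cell (0,4): code 1000 → (1.000,4.122)–(0.924,4.000)
cell (1,2): code 0100 → (1.985,3.000)–(2.000,2.995)
cell (1,3): code 1110 → (1.000,3.810)–(1.985,3.000)
cell (1,4): code 1001 → (2.000,4.647)–(1.000,4.122)
cell (2,2): code 0010 → (2.000,2.995)–(2.008,3.000)
cell (2,3): code 0011 → (2.008,3.000)–(2.607,4.000)
cell (2,4): code 0001 → (2.607,4.000)–(2.000,4.647)
total: 8 segments, chained into 1 closed loop(s), length Σ = 4.830874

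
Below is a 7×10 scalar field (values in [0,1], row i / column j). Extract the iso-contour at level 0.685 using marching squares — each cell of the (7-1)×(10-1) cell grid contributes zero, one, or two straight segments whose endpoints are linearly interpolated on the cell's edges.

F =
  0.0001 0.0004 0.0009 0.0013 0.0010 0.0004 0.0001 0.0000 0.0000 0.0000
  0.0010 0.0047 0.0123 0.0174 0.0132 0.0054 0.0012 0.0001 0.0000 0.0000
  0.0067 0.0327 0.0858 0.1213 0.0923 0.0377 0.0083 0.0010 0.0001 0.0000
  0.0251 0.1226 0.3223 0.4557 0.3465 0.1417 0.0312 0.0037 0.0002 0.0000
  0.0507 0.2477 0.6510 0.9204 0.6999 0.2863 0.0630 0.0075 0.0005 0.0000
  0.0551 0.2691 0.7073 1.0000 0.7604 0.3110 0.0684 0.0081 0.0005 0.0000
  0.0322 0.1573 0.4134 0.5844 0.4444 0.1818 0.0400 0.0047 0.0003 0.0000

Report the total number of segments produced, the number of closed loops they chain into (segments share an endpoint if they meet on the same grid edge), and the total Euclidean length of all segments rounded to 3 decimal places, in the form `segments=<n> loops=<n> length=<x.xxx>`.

segments=10 loops=1 length=6.913

cell (3,2): code 0100 → (3.493,3.000)–(4.000,2.126)
cell (3,3): code 1100 → (3.958,4.000)–(3.493,3.000)
cell (3,4): code 1000 → (4.000,4.036)–(3.958,4.000)
cell (4,1): code 0100 → (4.604,2.000)–(5.000,1.949)
cell (4,2): code 1110 → (4.000,2.126)–(4.604,2.000)
cell (4,4): code 1001 → (5.000,4.168)–(4.000,4.036)
cell (5,1): code 0010 → (5.000,1.949)–(5.076,2.000)
cell (5,2): code 0011 → (5.076,2.000)–(5.758,3.000)
cell (5,3): code 0011 → (5.758,3.000)–(5.239,4.000)
cell (5,4): code 0001 → (5.239,4.000)–(5.000,4.168)
total: 10 segments, chained into 1 closed loop(s), length Σ = 6.913310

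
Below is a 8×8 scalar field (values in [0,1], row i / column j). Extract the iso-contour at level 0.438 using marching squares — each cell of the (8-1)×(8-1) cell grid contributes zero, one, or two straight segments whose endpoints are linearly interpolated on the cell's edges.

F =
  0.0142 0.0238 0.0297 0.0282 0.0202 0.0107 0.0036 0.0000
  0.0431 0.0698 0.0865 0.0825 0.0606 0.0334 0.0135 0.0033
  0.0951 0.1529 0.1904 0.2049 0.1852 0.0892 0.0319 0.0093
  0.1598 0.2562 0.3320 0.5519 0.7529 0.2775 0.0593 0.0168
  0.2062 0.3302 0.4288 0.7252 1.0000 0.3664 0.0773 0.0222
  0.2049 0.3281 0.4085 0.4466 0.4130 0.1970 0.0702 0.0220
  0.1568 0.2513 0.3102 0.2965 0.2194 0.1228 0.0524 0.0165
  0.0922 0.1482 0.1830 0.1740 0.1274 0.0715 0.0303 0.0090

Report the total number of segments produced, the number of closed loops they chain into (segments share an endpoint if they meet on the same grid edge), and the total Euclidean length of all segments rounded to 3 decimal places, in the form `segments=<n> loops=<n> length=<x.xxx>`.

cell (2,2): code 0100 → (2.672,3.000)–(3.000,2.482)
cell (2,3): code 1100 → (2.445,4.000)–(2.672,3.000)
cell (2,4): code 1000 → (3.000,4.662)–(2.445,4.000)
cell (3,2): code 0110 → (3.000,2.482)–(4.000,2.031)
cell (3,4): code 1001 → (4.000,4.887)–(3.000,4.662)
cell (4,2): code 0110 → (4.000,2.031)–(5.000,2.774)
cell (4,3): code 1011 → (5.000,3.256)–(4.957,4.000)
cell (4,4): code 0001 → (4.957,4.000)–(4.000,4.887)
cell (5,2): code 0010 → (5.000,2.774)–(5.057,3.000)
cell (5,3): code 0001 → (5.057,3.000)–(5.000,3.256)
total: 10 segments, chained into 1 closed loop(s), length Σ = 8.415940

segments=10 loops=1 length=8.416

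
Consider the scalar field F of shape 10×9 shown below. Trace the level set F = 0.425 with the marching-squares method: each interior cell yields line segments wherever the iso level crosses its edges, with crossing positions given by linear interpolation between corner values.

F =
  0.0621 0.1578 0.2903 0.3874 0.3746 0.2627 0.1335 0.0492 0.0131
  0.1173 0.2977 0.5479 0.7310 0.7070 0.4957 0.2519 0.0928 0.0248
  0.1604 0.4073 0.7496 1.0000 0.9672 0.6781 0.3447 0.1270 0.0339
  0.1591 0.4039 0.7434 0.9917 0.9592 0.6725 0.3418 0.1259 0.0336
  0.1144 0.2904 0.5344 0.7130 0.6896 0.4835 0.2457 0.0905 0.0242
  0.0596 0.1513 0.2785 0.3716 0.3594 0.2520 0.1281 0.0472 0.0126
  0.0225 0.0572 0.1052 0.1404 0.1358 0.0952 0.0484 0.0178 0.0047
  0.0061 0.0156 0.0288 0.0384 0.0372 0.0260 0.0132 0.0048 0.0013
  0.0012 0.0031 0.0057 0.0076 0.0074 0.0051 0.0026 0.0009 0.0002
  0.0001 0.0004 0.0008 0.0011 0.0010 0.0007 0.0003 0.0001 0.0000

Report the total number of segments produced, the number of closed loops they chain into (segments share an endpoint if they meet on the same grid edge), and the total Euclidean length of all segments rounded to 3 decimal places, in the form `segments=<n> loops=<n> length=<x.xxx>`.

cell (0,1): code 0100 → (0.523,2.000)–(1.000,1.509)
cell (0,2): code 1100 → (0.109,3.000)–(0.523,2.000)
cell (0,3): code 1100 → (0.152,4.000)–(0.109,3.000)
cell (0,4): code 1100 → (0.697,5.000)–(0.152,4.000)
cell (0,5): code 1000 → (1.000,5.290)–(0.697,5.000)
cell (1,1): code 0110 → (1.000,1.509)–(2.000,1.052)
cell (1,5): code 1001 → (2.000,5.759)–(1.000,5.290)
cell (2,1): code 0110 → (2.000,1.052)–(3.000,1.062)
cell (2,5): code 1001 → (3.000,5.748)–(2.000,5.759)
cell (3,1): code 0110 → (3.000,1.062)–(4.000,1.552)
cell (3,5): code 1001 → (4.000,5.246)–(3.000,5.748)
cell (4,1): code 0010 → (4.000,1.552)–(4.428,2.000)
cell (4,2): code 0011 → (4.428,2.000)–(4.844,3.000)
cell (4,3): code 0011 → (4.844,3.000)–(4.801,4.000)
cell (4,4): code 0011 → (4.801,4.000)–(4.253,5.000)
cell (4,5): code 0001 → (4.253,5.000)–(4.000,5.246)
total: 16 segments, chained into 1 closed loop(s), length Σ = 14.959815

segments=16 loops=1 length=14.960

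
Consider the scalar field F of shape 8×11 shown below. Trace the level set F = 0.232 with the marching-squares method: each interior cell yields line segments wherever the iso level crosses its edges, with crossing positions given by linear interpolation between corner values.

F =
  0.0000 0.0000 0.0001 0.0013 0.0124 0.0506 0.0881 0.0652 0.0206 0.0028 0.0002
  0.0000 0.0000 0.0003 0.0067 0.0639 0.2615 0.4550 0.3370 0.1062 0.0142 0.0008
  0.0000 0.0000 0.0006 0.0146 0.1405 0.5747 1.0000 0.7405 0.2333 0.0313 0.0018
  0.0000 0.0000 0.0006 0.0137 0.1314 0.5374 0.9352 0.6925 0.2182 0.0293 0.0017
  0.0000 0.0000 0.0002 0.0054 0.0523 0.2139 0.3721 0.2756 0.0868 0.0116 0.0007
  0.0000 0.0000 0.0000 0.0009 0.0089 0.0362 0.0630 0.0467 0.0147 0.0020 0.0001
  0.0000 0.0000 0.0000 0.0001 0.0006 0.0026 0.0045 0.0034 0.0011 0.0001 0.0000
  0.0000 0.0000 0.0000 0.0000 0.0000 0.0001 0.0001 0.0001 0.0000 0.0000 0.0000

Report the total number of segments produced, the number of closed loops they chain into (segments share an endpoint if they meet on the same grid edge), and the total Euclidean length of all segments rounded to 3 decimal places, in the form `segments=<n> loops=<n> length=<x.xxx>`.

cell (0,4): code 0100 → (0.860,5.000)–(1.000,4.851)
cell (0,5): code 1100 → (0.392,6.000)–(0.860,5.000)
cell (0,6): code 1100 → (0.614,7.000)–(0.392,6.000)
cell (0,7): code 1000 → (1.000,7.455)–(0.614,7.000)
cell (1,4): code 0110 → (1.000,4.851)–(2.000,4.211)
cell (1,7): code 1101 → (1.990,8.000)–(1.000,7.455)
cell (1,8): code 1000 → (2.000,8.006)–(1.990,8.000)
cell (2,4): code 0110 → (2.000,4.211)–(3.000,4.248)
cell (2,7): code 1011 → (3.000,7.971)–(2.086,8.000)
cell (2,8): code 0001 → (2.086,8.000)–(2.000,8.006)
cell (3,4): code 0010 → (3.000,4.248)–(3.944,5.000)
cell (3,5): code 0111 → (3.944,5.000)–(4.000,5.114)
cell (3,7): code 1001 → (4.000,7.231)–(3.000,7.971)
cell (4,5): code 0010 → (4.000,5.114)–(4.453,6.000)
cell (4,6): code 0011 → (4.453,6.000)–(4.190,7.000)
cell (4,7): code 0001 → (4.190,7.000)–(4.000,7.231)
total: 16 segments, chained into 1 closed loop(s), length Σ = 12.166956

segments=16 loops=1 length=12.167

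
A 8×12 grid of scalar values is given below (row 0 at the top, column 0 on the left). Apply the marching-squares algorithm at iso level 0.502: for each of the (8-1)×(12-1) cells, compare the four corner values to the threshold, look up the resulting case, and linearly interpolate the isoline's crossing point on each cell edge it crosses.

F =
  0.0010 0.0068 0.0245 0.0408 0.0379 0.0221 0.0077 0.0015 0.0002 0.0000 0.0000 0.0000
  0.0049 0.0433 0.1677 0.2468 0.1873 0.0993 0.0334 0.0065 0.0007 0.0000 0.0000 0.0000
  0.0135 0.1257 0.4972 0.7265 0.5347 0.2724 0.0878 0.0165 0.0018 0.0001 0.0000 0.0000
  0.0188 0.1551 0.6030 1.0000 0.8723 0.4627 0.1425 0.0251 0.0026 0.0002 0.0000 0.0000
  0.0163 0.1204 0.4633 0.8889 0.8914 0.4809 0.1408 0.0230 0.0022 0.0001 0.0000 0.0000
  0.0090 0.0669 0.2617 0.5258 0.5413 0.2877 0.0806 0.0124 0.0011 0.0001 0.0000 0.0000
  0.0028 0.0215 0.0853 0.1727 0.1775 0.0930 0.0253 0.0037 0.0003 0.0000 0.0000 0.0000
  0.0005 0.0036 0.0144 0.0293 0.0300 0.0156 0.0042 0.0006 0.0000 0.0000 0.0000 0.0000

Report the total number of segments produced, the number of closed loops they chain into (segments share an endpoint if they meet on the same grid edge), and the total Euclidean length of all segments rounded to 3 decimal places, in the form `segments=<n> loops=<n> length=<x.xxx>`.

cell (1,2): code 0100 → (1.532,3.000)–(2.000,2.021)
cell (1,3): code 1100 → (1.906,4.000)–(1.532,3.000)
cell (1,4): code 1000 → (2.000,4.125)–(1.906,4.000)
cell (2,1): code 0100 → (2.045,2.000)–(3.000,1.775)
cell (2,2): code 1110 → (2.000,2.021)–(2.045,2.000)
cell (2,4): code 1001 → (3.000,4.904)–(2.000,4.125)
cell (3,1): code 0010 → (3.000,1.775)–(3.723,2.000)
cell (3,2): code 0111 → (3.723,2.000)–(4.000,2.091)
cell (3,4): code 1001 → (4.000,4.949)–(3.000,4.904)
cell (4,2): code 0110 → (4.000,2.091)–(5.000,2.910)
cell (4,4): code 1001 → (5.000,4.155)–(4.000,4.949)
cell (5,2): code 0010 → (5.000,2.910)–(5.067,3.000)
cell (5,3): code 0011 → (5.067,3.000)–(5.108,4.000)
cell (5,4): code 0001 → (5.108,4.000)–(5.000,4.155)
total: 14 segments, chained into 1 closed loop(s), length Σ = 10.529058

segments=14 loops=1 length=10.529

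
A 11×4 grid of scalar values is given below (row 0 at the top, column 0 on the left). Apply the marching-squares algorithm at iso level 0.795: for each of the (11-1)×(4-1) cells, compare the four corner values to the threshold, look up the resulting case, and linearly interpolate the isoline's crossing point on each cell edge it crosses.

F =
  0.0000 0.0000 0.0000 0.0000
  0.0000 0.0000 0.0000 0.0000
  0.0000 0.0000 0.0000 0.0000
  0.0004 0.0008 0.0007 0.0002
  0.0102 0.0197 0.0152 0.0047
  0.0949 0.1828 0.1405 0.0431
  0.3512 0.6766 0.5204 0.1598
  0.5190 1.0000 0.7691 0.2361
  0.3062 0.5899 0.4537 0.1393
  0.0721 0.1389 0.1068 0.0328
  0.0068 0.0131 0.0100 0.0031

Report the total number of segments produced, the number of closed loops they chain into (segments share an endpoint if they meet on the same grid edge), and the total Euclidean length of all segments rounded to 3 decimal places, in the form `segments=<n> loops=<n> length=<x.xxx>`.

segments=4 loops=1 length=3.531

cell (6,0): code 0100 → (6.366,1.000)–(7.000,0.574)
cell (6,1): code 1000 → (7.000,1.888)–(6.366,1.000)
cell (7,0): code 0010 → (7.000,0.574)–(7.500,1.000)
cell (7,1): code 0001 → (7.500,1.000)–(7.000,1.888)
total: 4 segments, chained into 1 closed loop(s), length Σ = 3.530527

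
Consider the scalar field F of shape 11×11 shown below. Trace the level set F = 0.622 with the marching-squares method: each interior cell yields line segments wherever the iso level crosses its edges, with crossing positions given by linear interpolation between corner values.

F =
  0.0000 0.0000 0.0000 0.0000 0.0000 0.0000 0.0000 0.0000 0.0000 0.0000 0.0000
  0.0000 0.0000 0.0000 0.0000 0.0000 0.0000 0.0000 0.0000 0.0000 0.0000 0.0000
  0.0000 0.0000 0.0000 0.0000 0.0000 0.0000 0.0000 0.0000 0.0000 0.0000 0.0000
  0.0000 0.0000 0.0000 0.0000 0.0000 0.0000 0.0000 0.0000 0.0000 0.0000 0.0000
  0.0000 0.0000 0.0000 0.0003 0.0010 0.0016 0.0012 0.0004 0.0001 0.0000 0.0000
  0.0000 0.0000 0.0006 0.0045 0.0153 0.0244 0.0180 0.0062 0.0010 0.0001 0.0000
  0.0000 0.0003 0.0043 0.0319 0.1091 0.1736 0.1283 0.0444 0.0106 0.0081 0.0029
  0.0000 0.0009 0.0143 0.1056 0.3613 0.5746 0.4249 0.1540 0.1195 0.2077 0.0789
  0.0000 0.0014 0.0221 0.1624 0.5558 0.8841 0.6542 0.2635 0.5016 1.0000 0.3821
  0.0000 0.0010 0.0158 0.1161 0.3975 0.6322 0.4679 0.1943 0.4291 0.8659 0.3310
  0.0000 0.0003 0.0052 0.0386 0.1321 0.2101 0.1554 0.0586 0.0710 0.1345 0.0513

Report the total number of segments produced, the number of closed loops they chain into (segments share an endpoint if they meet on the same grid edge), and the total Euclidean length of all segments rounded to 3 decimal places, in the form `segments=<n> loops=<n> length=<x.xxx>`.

cell (7,4): code 0100 → (7.153,5.000)–(8.000,4.202)
cell (7,5): code 1100 → (7.860,6.000)–(7.153,5.000)
cell (7,6): code 1000 → (8.000,6.082)–(7.860,6.000)
cell (7,8): code 0100 → (7.523,9.000)–(8.000,8.242)
cell (7,9): code 1000 → (8.000,9.612)–(7.523,9.000)
cell (8,4): code 0110 → (8.000,4.202)–(9.000,4.957)
cell (8,5): code 1011 → (9.000,5.062)–(8.173,6.000)
cell (8,6): code 0001 → (8.173,6.000)–(8.000,6.082)
cell (8,8): code 0110 → (8.000,8.242)–(9.000,8.442)
cell (8,9): code 1001 → (9.000,9.456)–(8.000,9.612)
cell (9,4): code 0010 → (9.000,4.957)–(9.024,5.000)
cell (9,5): code 0001 → (9.024,5.000)–(9.000,5.062)
cell (9,8): code 0010 → (9.000,8.442)–(9.333,9.000)
cell (9,9): code 0001 → (9.333,9.000)–(9.000,9.456)
total: 14 segments, chained into 2 closed loop(s), length Σ = 10.281294

segments=14 loops=2 length=10.281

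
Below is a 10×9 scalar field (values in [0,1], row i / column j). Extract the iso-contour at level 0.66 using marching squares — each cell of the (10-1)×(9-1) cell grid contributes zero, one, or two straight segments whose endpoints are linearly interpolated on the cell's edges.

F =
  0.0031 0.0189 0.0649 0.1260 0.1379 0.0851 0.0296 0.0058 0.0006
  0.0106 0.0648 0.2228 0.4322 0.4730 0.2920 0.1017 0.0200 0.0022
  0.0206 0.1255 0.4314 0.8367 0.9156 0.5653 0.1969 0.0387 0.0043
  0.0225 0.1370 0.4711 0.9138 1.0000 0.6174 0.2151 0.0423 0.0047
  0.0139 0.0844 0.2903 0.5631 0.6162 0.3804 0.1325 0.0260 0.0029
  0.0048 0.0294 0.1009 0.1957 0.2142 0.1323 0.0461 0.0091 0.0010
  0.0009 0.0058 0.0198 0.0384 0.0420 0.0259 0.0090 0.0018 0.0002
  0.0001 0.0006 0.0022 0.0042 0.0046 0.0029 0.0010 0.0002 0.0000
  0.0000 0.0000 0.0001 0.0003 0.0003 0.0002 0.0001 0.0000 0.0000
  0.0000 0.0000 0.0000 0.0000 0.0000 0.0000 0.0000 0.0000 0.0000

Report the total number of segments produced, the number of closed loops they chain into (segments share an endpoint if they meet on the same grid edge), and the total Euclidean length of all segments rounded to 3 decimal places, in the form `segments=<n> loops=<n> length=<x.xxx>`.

segments=8 loops=1 length=7.771

cell (1,2): code 0100 → (1.563,3.000)–(2.000,2.564)
cell (1,3): code 1100 → (1.423,4.000)–(1.563,3.000)
cell (1,4): code 1000 → (2.000,4.730)–(1.423,4.000)
cell (2,2): code 0110 → (2.000,2.564)–(3.000,2.427)
cell (2,4): code 1001 → (3.000,4.889)–(2.000,4.730)
cell (3,2): code 0010 → (3.000,2.427)–(3.724,3.000)
cell (3,3): code 0011 → (3.724,3.000)–(3.886,4.000)
cell (3,4): code 0001 → (3.886,4.000)–(3.000,4.889)
total: 8 segments, chained into 1 closed loop(s), length Σ = 7.770614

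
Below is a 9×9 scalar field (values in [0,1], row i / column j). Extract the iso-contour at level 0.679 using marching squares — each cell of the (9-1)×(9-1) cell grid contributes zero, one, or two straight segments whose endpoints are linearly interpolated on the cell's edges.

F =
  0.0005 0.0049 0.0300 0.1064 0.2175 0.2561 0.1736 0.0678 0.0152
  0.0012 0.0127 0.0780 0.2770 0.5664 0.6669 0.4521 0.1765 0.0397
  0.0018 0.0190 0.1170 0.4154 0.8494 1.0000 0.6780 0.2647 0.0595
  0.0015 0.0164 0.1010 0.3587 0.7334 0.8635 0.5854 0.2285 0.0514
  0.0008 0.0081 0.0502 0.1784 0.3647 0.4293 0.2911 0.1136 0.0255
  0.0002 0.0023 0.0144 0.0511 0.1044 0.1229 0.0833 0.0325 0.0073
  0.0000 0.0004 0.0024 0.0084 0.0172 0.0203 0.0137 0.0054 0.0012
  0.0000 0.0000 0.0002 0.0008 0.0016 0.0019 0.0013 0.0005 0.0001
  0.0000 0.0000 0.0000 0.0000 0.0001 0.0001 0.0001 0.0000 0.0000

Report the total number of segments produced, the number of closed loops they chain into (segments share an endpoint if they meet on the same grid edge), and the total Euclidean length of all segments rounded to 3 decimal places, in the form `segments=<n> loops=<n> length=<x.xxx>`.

segments=8 loops=1 length=7.286

cell (1,3): code 0100 → (1.398,4.000)–(2.000,3.607)
cell (1,4): code 1100 → (1.036,5.000)–(1.398,4.000)
cell (1,5): code 1000 → (2.000,5.997)–(1.036,5.000)
cell (2,3): code 0110 → (2.000,3.607)–(3.000,3.855)
cell (2,5): code 1001 → (3.000,5.663)–(2.000,5.997)
cell (3,3): code 0010 → (3.000,3.855)–(3.148,4.000)
cell (3,4): code 0011 → (3.148,4.000)–(3.425,5.000)
cell (3,5): code 0001 → (3.425,5.000)–(3.000,5.663)
total: 8 segments, chained into 1 closed loop(s), length Σ = 7.285595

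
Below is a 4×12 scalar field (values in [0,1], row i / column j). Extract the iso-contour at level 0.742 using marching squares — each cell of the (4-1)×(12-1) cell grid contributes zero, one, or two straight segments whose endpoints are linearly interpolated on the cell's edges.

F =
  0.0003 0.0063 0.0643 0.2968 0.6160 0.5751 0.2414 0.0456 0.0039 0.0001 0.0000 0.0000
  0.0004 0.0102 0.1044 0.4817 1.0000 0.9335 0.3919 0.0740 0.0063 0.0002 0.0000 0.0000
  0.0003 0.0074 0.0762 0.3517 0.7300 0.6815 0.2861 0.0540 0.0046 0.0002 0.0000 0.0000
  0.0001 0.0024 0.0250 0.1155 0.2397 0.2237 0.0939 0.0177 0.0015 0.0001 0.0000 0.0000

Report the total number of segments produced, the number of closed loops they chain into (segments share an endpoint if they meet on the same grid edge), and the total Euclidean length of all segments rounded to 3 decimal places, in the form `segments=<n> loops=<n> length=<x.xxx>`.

cell (0,3): code 0100 → (0.328,4.000)–(1.000,3.502)
cell (0,4): code 1100 → (0.466,5.000)–(0.328,4.000)
cell (0,5): code 1000 → (1.000,5.354)–(0.466,5.000)
cell (1,3): code 0010 → (1.000,3.502)–(1.956,4.000)
cell (1,4): code 0011 → (1.956,4.000)–(1.760,5.000)
cell (1,5): code 0001 → (1.760,5.000)–(1.000,5.354)
total: 6 segments, chained into 1 closed loop(s), length Σ = 5.420863

segments=6 loops=1 length=5.421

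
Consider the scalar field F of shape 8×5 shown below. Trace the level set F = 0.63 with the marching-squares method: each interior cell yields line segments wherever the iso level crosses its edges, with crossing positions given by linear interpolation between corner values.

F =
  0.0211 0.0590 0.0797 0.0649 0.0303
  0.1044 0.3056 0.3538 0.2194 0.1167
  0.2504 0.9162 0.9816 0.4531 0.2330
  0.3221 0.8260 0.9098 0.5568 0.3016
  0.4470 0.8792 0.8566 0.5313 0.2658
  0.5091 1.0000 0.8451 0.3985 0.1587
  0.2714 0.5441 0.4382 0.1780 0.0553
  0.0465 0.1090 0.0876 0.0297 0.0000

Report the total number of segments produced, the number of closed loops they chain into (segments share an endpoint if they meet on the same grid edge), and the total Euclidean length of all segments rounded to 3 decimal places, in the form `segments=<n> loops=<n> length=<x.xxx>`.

segments=12 loops=1 length=11.441

cell (1,0): code 0100 → (1.531,1.000)–(2.000,0.570)
cell (1,1): code 1100 → (1.440,2.000)–(1.531,1.000)
cell (1,2): code 1000 → (2.000,2.665)–(1.440,2.000)
cell (2,0): code 0110 → (2.000,0.570)–(3.000,0.611)
cell (2,2): code 1001 → (3.000,2.793)–(2.000,2.665)
cell (3,0): code 0110 → (3.000,0.611)–(4.000,0.423)
cell (3,2): code 1001 → (4.000,2.697)–(3.000,2.793)
cell (4,0): code 0110 → (4.000,0.423)–(5.000,0.246)
cell (4,2): code 1001 → (5.000,2.482)–(4.000,2.697)
cell (5,0): code 0010 → (5.000,0.246)–(5.812,1.000)
cell (5,1): code 0011 → (5.812,1.000)–(5.529,2.000)
cell (5,2): code 0001 → (5.529,2.000)–(5.000,2.482)
total: 12 segments, chained into 1 closed loop(s), length Σ = 11.441136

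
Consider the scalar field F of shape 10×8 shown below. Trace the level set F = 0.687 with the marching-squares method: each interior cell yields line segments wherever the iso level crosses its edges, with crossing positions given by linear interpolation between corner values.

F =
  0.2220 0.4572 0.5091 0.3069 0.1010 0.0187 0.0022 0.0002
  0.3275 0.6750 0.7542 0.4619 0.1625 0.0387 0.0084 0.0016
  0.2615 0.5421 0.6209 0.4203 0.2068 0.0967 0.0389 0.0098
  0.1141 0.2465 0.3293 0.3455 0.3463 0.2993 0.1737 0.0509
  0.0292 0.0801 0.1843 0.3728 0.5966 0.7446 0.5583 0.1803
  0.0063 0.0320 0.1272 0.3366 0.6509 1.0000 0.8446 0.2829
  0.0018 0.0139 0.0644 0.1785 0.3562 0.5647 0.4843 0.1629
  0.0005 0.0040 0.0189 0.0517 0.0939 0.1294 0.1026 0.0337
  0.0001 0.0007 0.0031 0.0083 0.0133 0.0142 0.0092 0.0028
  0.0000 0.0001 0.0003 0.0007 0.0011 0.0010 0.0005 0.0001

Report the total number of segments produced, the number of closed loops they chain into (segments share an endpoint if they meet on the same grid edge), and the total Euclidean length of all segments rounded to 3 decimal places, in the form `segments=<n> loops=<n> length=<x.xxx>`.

cell (0,1): code 0100 → (0.726,2.000)–(1.000,1.152)
cell (0,2): code 1000 → (1.000,2.230)–(0.726,2.000)
cell (1,1): code 0010 → (1.000,1.152)–(1.504,2.000)
cell (1,2): code 0001 → (1.504,2.000)–(1.000,2.230)
cell (3,4): code 0100 → (3.871,5.000)–(4.000,4.611)
cell (3,5): code 1000 → (4.000,5.309)–(3.871,5.000)
cell (4,4): code 0110 → (4.000,4.611)–(5.000,4.103)
cell (4,5): code 1101 → (4.450,6.000)–(4.000,5.309)
cell (4,6): code 1000 → (5.000,6.281)–(4.450,6.000)
cell (5,4): code 0010 → (5.000,4.103)–(5.719,5.000)
cell (5,5): code 0011 → (5.719,5.000)–(5.437,6.000)
cell (5,6): code 0001 → (5.437,6.000)–(5.000,6.281)
total: 12 segments, chained into 2 closed loop(s), length Σ = 8.807073

segments=12 loops=2 length=8.807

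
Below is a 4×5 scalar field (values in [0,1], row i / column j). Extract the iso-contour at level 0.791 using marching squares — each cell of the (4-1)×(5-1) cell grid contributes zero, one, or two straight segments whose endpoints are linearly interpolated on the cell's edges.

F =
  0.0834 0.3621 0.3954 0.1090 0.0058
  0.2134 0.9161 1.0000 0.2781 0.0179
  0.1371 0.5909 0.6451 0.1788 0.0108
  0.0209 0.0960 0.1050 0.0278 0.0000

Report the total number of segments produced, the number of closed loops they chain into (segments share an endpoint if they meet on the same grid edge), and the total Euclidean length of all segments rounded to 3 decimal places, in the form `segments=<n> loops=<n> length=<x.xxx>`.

segments=6 loops=1 length=3.846

cell (0,0): code 0100 → (0.774,1.000)–(1.000,0.822)
cell (0,1): code 1100 → (0.654,2.000)–(0.774,1.000)
cell (0,2): code 1000 → (1.000,2.290)–(0.654,2.000)
cell (1,0): code 0010 → (1.000,0.822)–(1.385,1.000)
cell (1,1): code 0011 → (1.385,1.000)–(1.589,2.000)
cell (1,2): code 0001 → (1.589,2.000)–(1.000,2.290)
total: 6 segments, chained into 1 closed loop(s), length Σ = 3.846352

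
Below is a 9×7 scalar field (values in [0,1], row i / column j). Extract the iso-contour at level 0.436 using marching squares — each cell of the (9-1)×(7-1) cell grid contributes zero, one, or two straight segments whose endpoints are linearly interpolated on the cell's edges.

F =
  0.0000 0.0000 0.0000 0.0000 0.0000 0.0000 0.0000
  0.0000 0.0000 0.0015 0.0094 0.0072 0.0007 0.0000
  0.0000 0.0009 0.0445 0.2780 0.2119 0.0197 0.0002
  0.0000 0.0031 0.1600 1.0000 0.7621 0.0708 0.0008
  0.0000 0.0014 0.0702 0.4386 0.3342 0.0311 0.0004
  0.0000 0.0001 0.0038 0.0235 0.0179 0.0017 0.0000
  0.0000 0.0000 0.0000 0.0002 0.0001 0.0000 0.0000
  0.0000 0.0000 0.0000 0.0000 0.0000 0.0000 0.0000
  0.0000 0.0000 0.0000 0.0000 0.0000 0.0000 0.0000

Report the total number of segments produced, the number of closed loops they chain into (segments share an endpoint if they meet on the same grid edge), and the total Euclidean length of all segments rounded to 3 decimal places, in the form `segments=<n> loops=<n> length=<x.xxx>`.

segments=8 loops=1 length=5.941

cell (2,2): code 0100 → (2.219,3.000)–(3.000,2.329)
cell (2,3): code 1100 → (2.407,4.000)–(2.219,3.000)
cell (2,4): code 1000 → (3.000,4.472)–(2.407,4.000)
cell (3,2): code 0110 → (3.000,2.329)–(4.000,2.993)
cell (3,3): code 1011 → (4.000,3.025)–(3.762,4.000)
cell (3,4): code 0001 → (3.762,4.000)–(3.000,4.472)
cell (4,2): code 0010 → (4.000,2.993)–(4.006,3.000)
cell (4,3): code 0001 → (4.006,3.000)–(4.000,3.025)
total: 8 segments, chained into 1 closed loop(s), length Σ = 5.940836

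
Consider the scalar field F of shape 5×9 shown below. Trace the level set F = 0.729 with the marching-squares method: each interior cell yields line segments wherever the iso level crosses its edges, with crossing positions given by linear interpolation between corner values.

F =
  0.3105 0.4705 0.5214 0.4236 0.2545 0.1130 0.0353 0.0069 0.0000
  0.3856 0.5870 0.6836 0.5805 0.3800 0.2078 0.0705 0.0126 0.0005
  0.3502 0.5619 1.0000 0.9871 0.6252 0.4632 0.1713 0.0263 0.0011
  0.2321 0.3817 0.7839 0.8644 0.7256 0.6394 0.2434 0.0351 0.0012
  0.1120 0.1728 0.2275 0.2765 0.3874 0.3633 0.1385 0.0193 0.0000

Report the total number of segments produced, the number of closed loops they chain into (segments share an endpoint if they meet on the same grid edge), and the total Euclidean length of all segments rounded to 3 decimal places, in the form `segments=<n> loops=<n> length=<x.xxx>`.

cell (1,1): code 0100 → (1.143,2.000)–(2.000,1.381)
cell (1,2): code 1100 → (1.365,3.000)–(1.143,2.000)
cell (1,3): code 1000 → (2.000,3.713)–(1.365,3.000)
cell (2,1): code 0110 → (2.000,1.381)–(3.000,1.864)
cell (2,3): code 1001 → (3.000,3.976)–(2.000,3.713)
cell (3,1): code 0010 → (3.000,1.864)–(3.099,2.000)
cell (3,2): code 0011 → (3.099,2.000)–(3.230,3.000)
cell (3,3): code 0001 → (3.230,3.000)–(3.000,3.976)
total: 8 segments, chained into 1 closed loop(s), length Σ = 7.358926

segments=8 loops=1 length=7.359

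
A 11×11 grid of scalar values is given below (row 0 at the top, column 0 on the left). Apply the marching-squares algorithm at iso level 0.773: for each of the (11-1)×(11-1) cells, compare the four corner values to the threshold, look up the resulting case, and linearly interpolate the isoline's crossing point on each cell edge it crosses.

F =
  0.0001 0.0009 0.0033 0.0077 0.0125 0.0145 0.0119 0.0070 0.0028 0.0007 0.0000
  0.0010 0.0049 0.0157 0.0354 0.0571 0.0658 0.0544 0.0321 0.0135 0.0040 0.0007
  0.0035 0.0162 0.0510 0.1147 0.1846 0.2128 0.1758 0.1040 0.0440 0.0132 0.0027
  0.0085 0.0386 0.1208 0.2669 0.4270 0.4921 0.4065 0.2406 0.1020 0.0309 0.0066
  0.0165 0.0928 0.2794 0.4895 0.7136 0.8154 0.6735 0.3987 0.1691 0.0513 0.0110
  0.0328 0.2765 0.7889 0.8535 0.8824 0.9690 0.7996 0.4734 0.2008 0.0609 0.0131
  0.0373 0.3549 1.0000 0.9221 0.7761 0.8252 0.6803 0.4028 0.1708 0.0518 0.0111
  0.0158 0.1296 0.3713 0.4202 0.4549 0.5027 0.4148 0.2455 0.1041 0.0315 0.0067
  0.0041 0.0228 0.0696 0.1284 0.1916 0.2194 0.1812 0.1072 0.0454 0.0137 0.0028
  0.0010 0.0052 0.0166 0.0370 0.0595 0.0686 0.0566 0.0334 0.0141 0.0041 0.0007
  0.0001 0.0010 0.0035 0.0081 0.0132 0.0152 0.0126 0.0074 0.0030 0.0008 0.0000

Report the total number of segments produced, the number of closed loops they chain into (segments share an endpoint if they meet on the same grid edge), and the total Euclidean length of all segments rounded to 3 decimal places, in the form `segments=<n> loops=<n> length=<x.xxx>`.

segments=16 loops=1 length=11.123

cell (3,4): code 0100 → (3.869,5.000)–(4.000,4.583)
cell (3,5): code 1000 → (4.000,5.299)–(3.869,5.000)
cell (4,1): code 0100 → (4.969,2.000)–(5.000,1.969)
cell (4,2): code 1100 → (4.779,3.000)–(4.969,2.000)
cell (4,3): code 1100 → (4.352,4.000)–(4.779,3.000)
cell (4,4): code 1110 → (4.000,4.583)–(4.352,4.000)
cell (4,5): code 1101 → (4.789,6.000)–(4.000,5.299)
cell (4,6): code 1000 → (5.000,6.082)–(4.789,6.000)
cell (5,1): code 0110 → (5.000,1.969)–(6.000,1.648)
cell (5,5): code 1011 → (6.000,5.360)–(5.223,6.000)
cell (5,6): code 0001 → (5.223,6.000)–(5.000,6.082)
cell (6,1): code 0010 → (6.000,1.648)–(6.361,2.000)
cell (6,2): code 0011 → (6.361,2.000)–(6.297,3.000)
cell (6,3): code 0011 → (6.297,3.000)–(6.010,4.000)
cell (6,4): code 0011 → (6.010,4.000)–(6.162,5.000)
cell (6,5): code 0001 → (6.162,5.000)–(6.000,5.360)
total: 16 segments, chained into 1 closed loop(s), length Σ = 11.122641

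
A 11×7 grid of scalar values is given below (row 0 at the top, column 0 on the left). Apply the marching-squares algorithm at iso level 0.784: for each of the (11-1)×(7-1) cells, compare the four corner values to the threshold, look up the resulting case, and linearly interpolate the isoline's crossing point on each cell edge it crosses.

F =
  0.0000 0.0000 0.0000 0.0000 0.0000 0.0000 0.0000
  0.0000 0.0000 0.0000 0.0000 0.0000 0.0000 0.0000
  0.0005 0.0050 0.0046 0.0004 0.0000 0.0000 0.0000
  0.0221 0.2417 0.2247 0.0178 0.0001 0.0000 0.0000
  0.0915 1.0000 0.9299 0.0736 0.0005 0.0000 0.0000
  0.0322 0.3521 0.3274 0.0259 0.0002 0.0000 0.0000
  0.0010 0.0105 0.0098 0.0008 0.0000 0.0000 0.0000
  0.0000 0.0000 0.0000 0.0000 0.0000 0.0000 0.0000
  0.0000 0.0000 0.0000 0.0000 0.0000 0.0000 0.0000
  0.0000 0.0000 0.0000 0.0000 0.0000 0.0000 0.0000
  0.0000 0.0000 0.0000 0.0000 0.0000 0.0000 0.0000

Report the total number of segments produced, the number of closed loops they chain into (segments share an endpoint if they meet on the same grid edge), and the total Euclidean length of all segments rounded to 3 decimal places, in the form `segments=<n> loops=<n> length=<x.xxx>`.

cell (3,0): code 0100 → (3.715,1.000)–(4.000,0.762)
cell (3,1): code 1100 → (3.793,2.000)–(3.715,1.000)
cell (3,2): code 1000 → (4.000,2.170)–(3.793,2.000)
cell (4,0): code 0010 → (4.000,0.762)–(4.333,1.000)
cell (4,1): code 0011 → (4.333,1.000)–(4.242,2.000)
cell (4,2): code 0001 → (4.242,2.000)–(4.000,2.170)
total: 6 segments, chained into 1 closed loop(s), length Σ = 3.351811

segments=6 loops=1 length=3.352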